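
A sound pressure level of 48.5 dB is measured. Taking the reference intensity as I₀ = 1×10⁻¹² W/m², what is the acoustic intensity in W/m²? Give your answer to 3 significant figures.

I/I₀ = 10^(48.5/10) = 7.079e+04, so I = 7.079e+04 × 10⁻¹² W/m².

7.08e-08 W/m²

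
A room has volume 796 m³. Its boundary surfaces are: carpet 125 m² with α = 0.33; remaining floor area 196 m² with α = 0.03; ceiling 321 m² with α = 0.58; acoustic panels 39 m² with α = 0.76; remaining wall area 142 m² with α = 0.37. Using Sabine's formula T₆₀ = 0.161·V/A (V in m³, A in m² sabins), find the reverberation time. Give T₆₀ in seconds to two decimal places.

A = Σ Sᵢαᵢ = 125·0.33 + 196·0.03 + 321·0.58 + 39·0.76 + 142·0.37 = 315.49 m².
T₆₀ = 0.161 × 796 / 315.49 = 0.406 s.

0.41 s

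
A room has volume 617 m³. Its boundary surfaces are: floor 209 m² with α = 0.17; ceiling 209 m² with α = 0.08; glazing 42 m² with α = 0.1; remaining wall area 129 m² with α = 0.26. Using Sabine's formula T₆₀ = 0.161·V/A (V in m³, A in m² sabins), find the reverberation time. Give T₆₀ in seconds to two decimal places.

Summing Sᵢαᵢ: 209·0.17 + 209·0.08 + 42·0.1 + 129·0.26 = 89.99 m².
T₆₀ = 0.161 × 617 / 89.99 = 1.104 s.

1.10 s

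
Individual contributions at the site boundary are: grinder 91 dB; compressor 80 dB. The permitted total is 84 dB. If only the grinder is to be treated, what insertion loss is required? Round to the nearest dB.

Fixed contribution from the other source: Σ 10^(L/10) = 10^(80/10) = 1.000e+08 (80.00 dB).
To meet 84 dB overall, the treated grinder may contribute at most 10^(84/10) − 1.000e+08 = 1.512e+08, i.e. 81.80 dB.
So the grinder must be reduced from 91 to 81.80 dB: IL = 9.20 dB.

9 dB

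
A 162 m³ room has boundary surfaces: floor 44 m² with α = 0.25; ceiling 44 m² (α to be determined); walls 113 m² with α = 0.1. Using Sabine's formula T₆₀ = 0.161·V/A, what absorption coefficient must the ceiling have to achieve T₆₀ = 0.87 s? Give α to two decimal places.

0.17

Required total absorption A = 0.161·162/0.87 = 29.98 m².
Absorption from the other surfaces = 44·0.25 + 113·0.1 = 22.30 m², so the ceiling must supply 7.68 m² over 44 m².
α = 7.68/44 = 0.175.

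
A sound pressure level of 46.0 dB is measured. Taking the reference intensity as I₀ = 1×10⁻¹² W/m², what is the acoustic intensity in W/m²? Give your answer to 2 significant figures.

L = 10·log₁₀(I/I₀) ⇒ I = I₀·10^(L/10) = 10⁻¹² × 10^4.60.

4.0e-08 W/m²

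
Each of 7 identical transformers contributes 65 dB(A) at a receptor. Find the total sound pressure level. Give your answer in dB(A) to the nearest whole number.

With 7 equal, uncorrelated contributions the intensity is 7× that of one unit, giving a rise of 10·log₁₀ 7.
L_total = 65 + 10·log₁₀(7) = 65 + 8.451 = 73.45 dB(A).

73 dB(A)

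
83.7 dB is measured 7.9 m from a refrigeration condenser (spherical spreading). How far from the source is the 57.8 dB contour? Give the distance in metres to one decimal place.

155.8 m

Point-source spreading drops the level by 20·log₁₀(r₂/r₁); inverting, r₂/r₁ = 10^(ΔL/20).
r₂ = 7.9·10^((83.7−57.8)/20) = 7.9·10^(25.9/20) = 155.82 m.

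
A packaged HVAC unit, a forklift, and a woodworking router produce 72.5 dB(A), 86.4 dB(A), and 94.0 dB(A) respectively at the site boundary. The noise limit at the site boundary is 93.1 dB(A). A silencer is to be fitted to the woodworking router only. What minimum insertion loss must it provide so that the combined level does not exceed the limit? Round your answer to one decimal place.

2.0 dB

Fixed contribution from the other sources: Σ 10^(L/10) = 10^(72.5/10) + 10^(86.4/10) = 4.543e+08 (86.57 dB(A)).
To meet 93.1 dB(A) overall, the treated woodworking router may contribute at most 10^(93.1/10) − 4.543e+08 = 1.587e+09, i.e. 92.01 dB(A).
Required insertion loss = 94.0 − 92.01 = 1.99 dB.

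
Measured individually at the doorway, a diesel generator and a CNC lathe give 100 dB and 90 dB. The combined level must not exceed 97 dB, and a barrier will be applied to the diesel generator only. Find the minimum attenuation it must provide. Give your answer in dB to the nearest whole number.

The untreated sources together contribute 10^(90/10) = 1.000e+09, i.e. 90.00 dB.
The limit corresponds to 10^(97/10) = 5.012e+09; subtracting the fixed part leaves 4.012e+09 for the diesel generator, i.e. 96.03 dB.
Required insertion loss = 100 − 96.03 = 3.97 dB.

4 dB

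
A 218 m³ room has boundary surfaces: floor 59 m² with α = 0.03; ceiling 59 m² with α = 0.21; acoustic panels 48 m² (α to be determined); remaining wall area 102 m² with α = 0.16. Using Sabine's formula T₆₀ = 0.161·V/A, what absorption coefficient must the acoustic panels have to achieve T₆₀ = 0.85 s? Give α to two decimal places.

From T₆₀ = 0.161·V/A, the target T₆₀ = 0.85 s needs A = 0.161·218/0.85 = 41.29 m².
Absorption from the other surfaces = 59·0.03 + 59·0.21 + 102·0.16 = 30.48 m², so the acoustic panels must supply 10.81 m² over 48 m².
α = 10.81/48 = 0.225.

0.23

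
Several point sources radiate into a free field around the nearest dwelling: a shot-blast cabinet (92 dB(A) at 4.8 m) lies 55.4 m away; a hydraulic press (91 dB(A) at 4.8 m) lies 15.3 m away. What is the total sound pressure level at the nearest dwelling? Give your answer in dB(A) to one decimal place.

Propagate each source to the receiver with L = L_ref − 20·log₁₀(r/r_ref), then add intensities.
shot-blast cabinet: 92 − 20·log₁₀(55.4/4.8) = 92 − 21.25 = 70.75 dB(A).
hydraulic press: 91 − 20·log₁₀(15.3/4.8) = 91 − 10.07 = 80.93 dB(A).
Σ 10^(L/10) = 1.358e+08 → L_total = 10·log₁₀(1.358e+08) = 81.33 dB(A).

81.3 dB(A)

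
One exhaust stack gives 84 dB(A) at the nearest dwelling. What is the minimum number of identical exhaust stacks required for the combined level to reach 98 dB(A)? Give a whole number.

The shortfall is 98 − 84 = 14.0 dB, and N units add 10·log₁₀ N, so need 10·log₁₀ N ≥ 14.0.
N ≥ 10^(14.0/10) = 25.119, so N = 26.

26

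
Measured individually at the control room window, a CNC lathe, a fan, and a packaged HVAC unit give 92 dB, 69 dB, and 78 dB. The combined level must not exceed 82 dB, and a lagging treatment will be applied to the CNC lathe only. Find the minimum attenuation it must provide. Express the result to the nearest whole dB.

13 dB

The untreated sources together contribute 10^(69/10) + 10^(78/10) = 7.104e+07, i.e. 78.51 dB.
To meet 82 dB overall, the treated CNC lathe may contribute at most 10^(82/10) − 7.104e+07 = 8.745e+07, i.e. 79.42 dB.
So the CNC lathe must be reduced from 92 to 79.42 dB: IL = 12.58 dB.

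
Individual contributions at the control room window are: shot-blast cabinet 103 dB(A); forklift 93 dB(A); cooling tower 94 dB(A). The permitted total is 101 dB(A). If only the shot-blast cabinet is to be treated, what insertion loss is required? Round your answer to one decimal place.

3.9 dB

The untreated sources together contribute 10^(93/10) + 10^(94/10) = 4.507e+09, i.e. 96.54 dB(A).
To meet 101 dB(A) overall, the treated shot-blast cabinet may contribute at most 10^(101/10) − 4.507e+09 = 8.082e+09, i.e. 99.08 dB(A).
Required insertion loss = 103 − 99.08 = 3.92 dB.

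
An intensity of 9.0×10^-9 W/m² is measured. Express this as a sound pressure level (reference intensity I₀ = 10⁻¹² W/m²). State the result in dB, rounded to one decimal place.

L = 10·log₁₀(I/I₀) = 10·log₁₀(9.0×10^-9/10⁻¹²) = 10·log₁₀(9.0×10^3).
L = 10·(0.9542 + 3) = 39.54 dB.

39.5 dB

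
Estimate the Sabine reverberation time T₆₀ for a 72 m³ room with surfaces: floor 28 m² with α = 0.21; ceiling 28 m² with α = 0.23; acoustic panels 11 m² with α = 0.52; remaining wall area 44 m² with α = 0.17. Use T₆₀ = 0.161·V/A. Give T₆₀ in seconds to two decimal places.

A = Σ Sᵢαᵢ = 28·0.21 + 28·0.23 + 11·0.52 + 44·0.17 = 25.52 m².
T₆₀ = 0.161·V/A = 0.161·72/25.52 = 0.454 s.

0.45 s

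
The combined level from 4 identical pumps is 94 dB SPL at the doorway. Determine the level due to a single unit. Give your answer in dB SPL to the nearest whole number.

Dividing the total intensity by 4 lowers the level by 10·log₁₀ 4 = 6.021 dB: L₁ = 94 − 6.021.

88 dB SPL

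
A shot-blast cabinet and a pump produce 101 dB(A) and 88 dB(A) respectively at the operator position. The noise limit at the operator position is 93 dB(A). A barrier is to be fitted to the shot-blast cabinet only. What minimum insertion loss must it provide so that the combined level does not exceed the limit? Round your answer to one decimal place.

9.7 dB

Everything except the shot-blast cabinet sums to 10^(88/10) = 6.310e+08 in linear terms, 88.00 dB(A).
To meet 93 dB(A) overall, the treated shot-blast cabinet may contribute at most 10^(93/10) − 6.310e+08 = 1.364e+09, i.e. 91.35 dB(A).
So the shot-blast cabinet must be reduced from 101 to 91.35 dB(A): IL = 9.65 dB.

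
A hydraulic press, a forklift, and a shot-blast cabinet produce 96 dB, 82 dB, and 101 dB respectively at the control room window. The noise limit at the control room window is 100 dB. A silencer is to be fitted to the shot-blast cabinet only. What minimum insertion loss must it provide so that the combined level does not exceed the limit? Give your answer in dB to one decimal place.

Everything except the shot-blast cabinet sums to 10^(96/10) + 10^(82/10) = 4.140e+09 in linear terms, 96.17 dB.
To meet 100 dB overall, the treated shot-blast cabinet may contribute at most 10^(100/10) − 4.140e+09 = 5.860e+09, i.e. 97.68 dB.
So the shot-blast cabinet must be reduced from 101 to 97.68 dB: IL = 3.32 dB.

3.3 dB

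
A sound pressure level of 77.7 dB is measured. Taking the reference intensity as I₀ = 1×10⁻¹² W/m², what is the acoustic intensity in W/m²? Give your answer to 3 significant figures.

5.89e-05 W/m²

I = I₀·10^(L/10) = 10⁻¹² × 10^(77.7/10) = 10^(-4.230).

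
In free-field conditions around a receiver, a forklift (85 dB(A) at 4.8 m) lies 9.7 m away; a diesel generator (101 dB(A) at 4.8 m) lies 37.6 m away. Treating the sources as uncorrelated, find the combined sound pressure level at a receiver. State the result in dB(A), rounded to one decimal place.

84.5 dB(A)

First find each source's level at the receiver (point-source: −20·log₁₀(r/r_ref)), then combine on an intensity basis.
forklift: 85 − 20·log₁₀(9.7/4.8) = 85 − 6.11 = 78.89 dB(A).
diesel generator: 101 − 20·log₁₀(37.6/4.8) = 101 − 17.88 = 83.12 dB(A).
Σ 10^(L/10) = 2.826e+08 → L_total = 10·log₁₀(2.826e+08) = 84.51 dB(A).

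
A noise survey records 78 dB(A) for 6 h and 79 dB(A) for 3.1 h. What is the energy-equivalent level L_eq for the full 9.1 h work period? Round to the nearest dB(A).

L_eq = 10·log₁₀[(1/T)·Σ tᵢ·10^(Lᵢ/10)] with T = 9.1 h.
Σ tᵢ·10^(Lᵢ/10) = 6·10^(78/10) + 3.1·10^(79/10) = 6.248e+08.
L_eq = 10·log₁₀(6.248e+08/9.1) = 78.37 dB(A).

78 dB(A)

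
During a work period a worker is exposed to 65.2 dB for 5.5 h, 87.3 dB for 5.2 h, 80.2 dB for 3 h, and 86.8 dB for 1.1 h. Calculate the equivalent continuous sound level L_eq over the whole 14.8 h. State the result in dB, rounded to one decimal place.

The energy average is taken in the linear domain: L_eq = 10·log₁₀[(Σ tᵢ·10^(Lᵢ/10))/T], T = 14.8 h.
Σ tᵢ·10^(Lᵢ/10) = 5.5·10^(65.2/10) + 5.2·10^(87.3/10) + 3·10^(80.2/10) + 1.1·10^(86.8/10) = 3.651e+09.
L_eq = 10·log₁₀(3.651e+09/14.8) = 83.92 dB.

83.9 dB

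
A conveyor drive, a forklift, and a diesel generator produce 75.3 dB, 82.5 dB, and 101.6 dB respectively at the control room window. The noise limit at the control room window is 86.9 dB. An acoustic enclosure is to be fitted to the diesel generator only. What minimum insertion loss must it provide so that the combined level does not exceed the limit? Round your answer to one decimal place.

Fixed contribution from the other sources: Σ 10^(L/10) = 10^(75.3/10) + 10^(82.5/10) = 2.117e+08 (83.26 dB).
To meet 86.9 dB overall, the treated diesel generator may contribute at most 10^(86.9/10) − 2.117e+08 = 2.781e+08, i.e. 84.44 dB.
Required insertion loss = 101.6 − 84.44 = 17.16 dB.

17.2 dB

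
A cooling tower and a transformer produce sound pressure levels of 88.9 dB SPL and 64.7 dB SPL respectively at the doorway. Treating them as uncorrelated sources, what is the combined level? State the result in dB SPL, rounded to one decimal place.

88.9 dB SPL

Incoherent sources combine by intensity addition: L_total = 10·log₁₀(Σ 10^(L_i/10)).
Σ 10^(L/10) = 10^(88.9/10) + 10^(64.7/10) = 7.792e+08.
L_total = 10·log₁₀(7.792e+08) = 88.92 dB SPL.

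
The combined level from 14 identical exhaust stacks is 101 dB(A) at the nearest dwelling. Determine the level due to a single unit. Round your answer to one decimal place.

89.5 dB(A)

Dividing the total intensity by 14 lowers the level by 10·log₁₀ 14 = 11.461 dB: L₁ = 101 − 11.461.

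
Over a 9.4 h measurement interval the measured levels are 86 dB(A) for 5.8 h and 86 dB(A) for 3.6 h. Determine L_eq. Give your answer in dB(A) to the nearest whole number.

86 dB(A)

Weight each interval's intensity by its duration and average over T = 9.4 h:
Σ tᵢ·10^(Lᵢ/10) = 5.8·10^(86/10) + 3.6·10^(86/10) = 3.742e+09.
L_eq = 10·log₁₀(3.742e+09/9.4) = 86.00 dB(A).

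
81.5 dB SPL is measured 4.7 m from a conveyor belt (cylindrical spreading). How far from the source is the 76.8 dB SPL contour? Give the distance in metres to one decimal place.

13.9 m

Line-source spreading drops the level by 10·log₁₀(r₂/r₁); inverting, r₂/r₁ = 10^(ΔL/10).
r₂ = 4.7·10^((81.5−76.8)/10) = 4.7·10^(4.7/10) = 13.87 m.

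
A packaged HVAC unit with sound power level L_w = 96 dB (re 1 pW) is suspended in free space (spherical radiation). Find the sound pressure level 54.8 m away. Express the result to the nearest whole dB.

Free-field spherical radiation: L_p = L_w − 10·log₁₀(4π·r²), r = 54.8 m.
4π·r² = 3.774e+04 m², 10·log₁₀ of that is 45.768 dB.
L_p = 96 − 45.768 = 50.23 dB.

50 dB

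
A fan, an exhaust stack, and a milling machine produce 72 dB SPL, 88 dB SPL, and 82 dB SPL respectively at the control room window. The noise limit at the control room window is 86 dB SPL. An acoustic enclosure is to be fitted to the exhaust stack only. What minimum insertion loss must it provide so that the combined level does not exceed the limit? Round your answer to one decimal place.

Everything except the exhaust stack sums to 10^(72/10) + 10^(82/10) = 1.743e+08 in linear terms, 82.41 dB SPL.
The limit corresponds to 10^(86/10) = 3.981e+08; subtracting the fixed part leaves 2.238e+08 for the exhaust stack, i.e. 83.50 dB SPL.
Required insertion loss = 88 − 83.50 = 4.50 dB.

4.5 dB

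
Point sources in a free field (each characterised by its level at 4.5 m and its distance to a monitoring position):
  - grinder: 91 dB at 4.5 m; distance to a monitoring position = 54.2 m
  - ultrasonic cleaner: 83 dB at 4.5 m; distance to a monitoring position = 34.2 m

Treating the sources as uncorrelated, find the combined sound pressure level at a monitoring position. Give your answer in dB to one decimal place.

Propagate each source to the receiver with L = L_ref − 20·log₁₀(r/r_ref), then add intensities.
grinder: 91 − 20·log₁₀(54.2/4.5) = 91 − 21.62 = 69.38 dB.
ultrasonic cleaner: 83 − 20·log₁₀(34.2/4.5) = 83 − 17.62 = 65.38 dB.
Σ 10^(L/10) = 1.213e+07 → L_total = 10·log₁₀(1.213e+07) = 70.84 dB.

70.8 dB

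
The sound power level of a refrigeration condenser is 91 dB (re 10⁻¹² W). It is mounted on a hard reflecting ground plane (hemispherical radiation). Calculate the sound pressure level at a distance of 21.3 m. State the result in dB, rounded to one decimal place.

The power spreads over a hemisphere of area 2π·r², so L_p = L_w − 10·log₁₀(2π·r²).
2π·r² = 2851 m², 10·log₁₀ of that is 34.549 dB.
L_p = 91 − 34.549 = 56.45 dB.

56.5 dB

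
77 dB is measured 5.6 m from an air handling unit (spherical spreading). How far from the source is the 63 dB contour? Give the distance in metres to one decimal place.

The 14.0 dB drop corresponds to a distance ratio of 10^(14.0/20) for a point source.
r₂ = 5.6·10^((77−63)/20) = 5.6·10^(14.0/20) = 28.07 m.

28.1 m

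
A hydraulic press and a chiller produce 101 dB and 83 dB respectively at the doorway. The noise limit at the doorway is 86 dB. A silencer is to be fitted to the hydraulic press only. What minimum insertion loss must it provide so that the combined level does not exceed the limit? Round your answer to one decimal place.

18.0 dB

The untreated sources together contribute 10^(83/10) = 1.995e+08, i.e. 83.00 dB.
To meet 86 dB overall, the treated hydraulic press may contribute at most 10^(86/10) − 1.995e+08 = 1.986e+08, i.e. 82.98 dB.
Required insertion loss = 101 − 82.98 = 18.02 dB.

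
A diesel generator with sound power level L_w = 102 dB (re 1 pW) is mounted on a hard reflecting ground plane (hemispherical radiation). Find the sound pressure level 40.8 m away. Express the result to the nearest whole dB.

The power spreads over a hemisphere of area 2π·r², so L_p = L_w − 10·log₁₀(2π·r²).
2π·r² = 1.046e+04 m², 10·log₁₀ of that is 40.195 dB.
L_p = 102 − 40.195 = 61.80 dB.

62 dB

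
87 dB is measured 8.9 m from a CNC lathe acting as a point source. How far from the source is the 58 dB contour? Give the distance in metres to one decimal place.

250.8 m

For a point source L₁ − L₂ = 20·log₁₀(r₂/r₁), so r₂ = r₁·10^((L₁−L₂)/20).
r₂ = 8.9·10^((87−58)/20) = 8.9·10^(29.0/20) = 250.84 m.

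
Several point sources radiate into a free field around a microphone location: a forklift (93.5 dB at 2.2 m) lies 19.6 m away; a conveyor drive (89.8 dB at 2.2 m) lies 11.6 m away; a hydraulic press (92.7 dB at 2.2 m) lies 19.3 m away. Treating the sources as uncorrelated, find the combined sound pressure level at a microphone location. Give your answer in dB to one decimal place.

79.4 dB

Apply inverse-square spreading to bring every level to the receiver, then sum 10^(L/10).
forklift: 93.5 − 20·log₁₀(19.6/2.2) = 93.5 − 19.00 = 74.50 dB.
conveyor drive: 89.8 − 20·log₁₀(11.6/2.2) = 89.8 − 14.44 = 75.36 dB.
hydraulic press: 92.7 − 20·log₁₀(19.3/2.2) = 92.7 − 18.86 = 73.84 dB.
Σ 10^(L/10) = 8.675e+07 → L_total = 10·log₁₀(8.675e+07) = 79.38 dB.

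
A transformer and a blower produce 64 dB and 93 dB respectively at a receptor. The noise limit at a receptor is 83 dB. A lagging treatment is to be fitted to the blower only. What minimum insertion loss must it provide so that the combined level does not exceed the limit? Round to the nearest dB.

10 dB

The untreated sources together contribute 10^(64/10) = 2.512e+06, i.e. 64.00 dB.
The limit corresponds to 10^(83/10) = 1.995e+08; subtracting the fixed part leaves 1.970e+08 for the blower, i.e. 82.94 dB.
So the blower must be reduced from 93 to 82.94 dB: IL = 10.06 dB.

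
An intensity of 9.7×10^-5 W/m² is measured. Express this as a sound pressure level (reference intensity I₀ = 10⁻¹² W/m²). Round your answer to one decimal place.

79.9 dB

L = 10·log₁₀(I/I₀) = 10·log₁₀(9.7×10^-5/10⁻¹²) = 10·log₁₀(9.7×10^7).
L = 10·(0.9868 + 7) = 79.87 dB.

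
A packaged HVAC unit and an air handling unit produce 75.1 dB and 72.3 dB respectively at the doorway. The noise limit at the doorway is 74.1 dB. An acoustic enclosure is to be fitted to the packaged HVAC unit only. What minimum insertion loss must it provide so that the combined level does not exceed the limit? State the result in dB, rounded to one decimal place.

The untreated sources together contribute 10^(72.3/10) = 1.698e+07, i.e. 72.30 dB.
To meet 74.1 dB overall, the treated packaged HVAC unit may contribute at most 10^(74.1/10) − 1.698e+07 = 8.722e+06, i.e. 69.41 dB.
So the packaged HVAC unit must be reduced from 75.1 to 69.41 dB: IL = 5.69 dB.

5.7 dB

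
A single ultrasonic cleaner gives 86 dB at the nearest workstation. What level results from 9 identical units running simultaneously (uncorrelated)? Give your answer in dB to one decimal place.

N identical incoherent sources raise the level by 10·log₁₀ N.
L_total = 86 + 10·log₁₀(9) = 86 + 9.542 = 95.54 dB.

95.5 dB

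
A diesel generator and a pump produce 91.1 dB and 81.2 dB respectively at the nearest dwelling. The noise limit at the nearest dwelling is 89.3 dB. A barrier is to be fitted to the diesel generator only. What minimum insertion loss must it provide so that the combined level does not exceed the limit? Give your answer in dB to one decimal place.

Fixed contribution from the other source: Σ 10^(L/10) = 10^(81.2/10) = 1.318e+08 (81.20 dB).
The limit corresponds to 10^(89.3/10) = 8.511e+08; subtracting the fixed part leaves 7.193e+08 for the diesel generator, i.e. 88.57 dB.
Required insertion loss = 91.1 − 88.57 = 2.53 dB.

2.5 dB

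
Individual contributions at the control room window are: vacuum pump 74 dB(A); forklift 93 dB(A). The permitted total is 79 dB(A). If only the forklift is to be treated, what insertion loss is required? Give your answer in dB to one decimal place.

15.7 dB

The untreated sources together contribute 10^(74/10) = 2.512e+07, i.e. 74.00 dB(A).
The limit corresponds to 10^(79/10) = 7.943e+07; subtracting the fixed part leaves 5.431e+07 for the forklift, i.e. 77.35 dB(A).
So the forklift must be reduced from 93 to 77.35 dB(A): IL = 15.65 dB.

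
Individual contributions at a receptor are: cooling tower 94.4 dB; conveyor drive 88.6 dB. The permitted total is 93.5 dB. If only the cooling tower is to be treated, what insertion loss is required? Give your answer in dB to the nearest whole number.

3 dB

Fixed contribution from the other source: Σ 10^(L/10) = 10^(88.6/10) = 7.244e+08 (88.60 dB).
The limit corresponds to 10^(93.5/10) = 2.239e+09; subtracting the fixed part leaves 1.514e+09 for the cooling tower, i.e. 91.80 dB.
So the cooling tower must be reduced from 94.4 to 91.80 dB: IL = 2.60 dB.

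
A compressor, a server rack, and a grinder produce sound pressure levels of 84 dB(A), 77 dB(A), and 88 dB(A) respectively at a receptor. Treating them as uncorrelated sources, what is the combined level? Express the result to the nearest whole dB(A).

90 dB(A)

For uncorrelated sources the intensities add, so convert each level to linear form, sum, and take 10·log₁₀ of the total.
Σ 10^(L/10) = 10^(84/10) + 10^(77/10) + 10^(88/10) = 9.323e+08.
L_total = 10·log₁₀(9.323e+08) = 89.70 dB(A).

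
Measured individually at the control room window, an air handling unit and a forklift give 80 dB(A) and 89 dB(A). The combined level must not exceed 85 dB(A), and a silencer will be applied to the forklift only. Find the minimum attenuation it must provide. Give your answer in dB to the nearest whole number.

6 dB

Fixed contribution from the other source: Σ 10^(L/10) = 10^(80/10) = 1.000e+08 (80.00 dB(A)).
The limit corresponds to 10^(85/10) = 3.162e+08; subtracting the fixed part leaves 2.162e+08 for the forklift, i.e. 83.35 dB(A).
Required insertion loss = 89 − 83.35 = 5.65 dB.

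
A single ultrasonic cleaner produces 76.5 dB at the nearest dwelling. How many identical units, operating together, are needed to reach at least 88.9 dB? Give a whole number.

18

Need L₁ + 10·log₁₀ N ≥ 88.9, i.e. log₁₀ N ≥ 1.24.
N ≥ 10^(12.4/10) = 17.378, so N = 18.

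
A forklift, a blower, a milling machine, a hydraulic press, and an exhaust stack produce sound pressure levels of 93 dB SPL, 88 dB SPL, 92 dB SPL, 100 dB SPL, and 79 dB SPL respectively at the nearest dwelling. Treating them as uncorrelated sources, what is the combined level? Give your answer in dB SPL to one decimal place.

For uncorrelated sources the intensities add, so convert each level to linear form, sum, and take 10·log₁₀ of the total.
Σ 10^(L/10) = 10^(93/10) + 10^(88/10) + 10^(92/10) + 10^(100/10) + 10^(79/10) = 1.429e+10.
L_total = 10·log₁₀(1.429e+10) = 101.55 dB SPL.

101.6 dB SPL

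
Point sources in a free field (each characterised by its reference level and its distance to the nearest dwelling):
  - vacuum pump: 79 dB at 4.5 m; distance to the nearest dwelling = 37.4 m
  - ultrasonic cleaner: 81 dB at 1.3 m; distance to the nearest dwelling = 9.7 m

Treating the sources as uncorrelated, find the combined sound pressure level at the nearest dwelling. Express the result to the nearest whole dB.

65 dB

Propagate each source to the receiver with L = L_ref − 20·log₁₀(r/r_ref), then add intensities.
vacuum pump: 79 − 20·log₁₀(37.4/4.5) = 79 − 18.39 = 60.61 dB.
ultrasonic cleaner: 81 − 20·log₁₀(9.7/1.3) = 81 − 17.46 = 63.54 dB.
Σ 10^(L/10) = 3.411e+06 → L_total = 10·log₁₀(3.411e+06) = 65.33 dB.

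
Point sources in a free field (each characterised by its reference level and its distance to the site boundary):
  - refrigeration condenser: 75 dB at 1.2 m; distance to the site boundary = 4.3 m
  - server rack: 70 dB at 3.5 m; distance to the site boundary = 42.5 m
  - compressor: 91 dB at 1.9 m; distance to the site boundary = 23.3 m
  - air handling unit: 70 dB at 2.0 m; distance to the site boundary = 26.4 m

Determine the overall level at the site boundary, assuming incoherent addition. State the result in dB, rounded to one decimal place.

Propagate each source to the receiver with L = L_ref − 20·log₁₀(r/r_ref), then add intensities.
refrigeration condenser: 75 − 20·log₁₀(4.3/1.2) = 75 − 11.09 = 63.91 dB.
server rack: 70 − 20·log₁₀(42.5/3.5) = 70 − 21.69 = 48.31 dB.
compressor: 91 − 20·log₁₀(23.3/1.9) = 91 − 21.77 = 69.23 dB.
air handling unit: 70 − 20·log₁₀(26.4/2.0) = 70 − 22.41 = 47.59 dB.
Σ 10^(L/10) = 1.096e+07 → L_total = 10·log₁₀(1.096e+07) = 70.40 dB.

70.4 dB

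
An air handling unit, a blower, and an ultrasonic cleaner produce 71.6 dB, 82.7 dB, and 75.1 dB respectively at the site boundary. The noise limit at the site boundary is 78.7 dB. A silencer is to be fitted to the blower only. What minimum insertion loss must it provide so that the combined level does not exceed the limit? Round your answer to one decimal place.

The untreated sources together contribute 10^(71.6/10) + 10^(75.1/10) = 4.681e+07, i.e. 76.70 dB.
The limit corresponds to 10^(78.7/10) = 7.413e+07; subtracting the fixed part leaves 2.732e+07 for the blower, i.e. 74.36 dB.
Required insertion loss = 82.7 − 74.36 = 8.34 dB.

8.3 dB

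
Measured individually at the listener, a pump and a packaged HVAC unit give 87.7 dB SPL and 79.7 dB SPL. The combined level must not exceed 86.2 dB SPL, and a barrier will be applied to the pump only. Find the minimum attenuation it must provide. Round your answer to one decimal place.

Fixed contribution from the other source: Σ 10^(L/10) = 10^(79.7/10) = 9.333e+07 (79.70 dB SPL).
The limit corresponds to 10^(86.2/10) = 4.169e+08; subtracting the fixed part leaves 3.235e+08 for the pump, i.e. 85.10 dB SPL.
Required insertion loss = 87.7 − 85.10 = 2.60 dB.

2.6 dB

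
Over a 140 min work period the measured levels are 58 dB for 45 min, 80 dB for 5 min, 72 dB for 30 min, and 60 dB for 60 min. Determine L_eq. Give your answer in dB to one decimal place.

68.8 dB

The energy average is taken in the linear domain: L_eq = 10·log₁₀[(Σ tᵢ·10^(Lᵢ/10))/T], T = 140 min.
Σ tᵢ·10^(Lᵢ/10) = 45·10^(58/10) + 5·10^(80/10) + 30·10^(72/10) + 60·10^(60/10) = 1.064e+09.
L_eq = 10·log₁₀(1.064e+09/140) = 68.81 dB.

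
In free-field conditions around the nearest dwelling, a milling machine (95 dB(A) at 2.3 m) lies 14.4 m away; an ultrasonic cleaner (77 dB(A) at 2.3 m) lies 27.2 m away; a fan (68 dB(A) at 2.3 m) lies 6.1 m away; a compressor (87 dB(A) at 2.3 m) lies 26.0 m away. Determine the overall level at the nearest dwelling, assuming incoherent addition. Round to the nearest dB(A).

Propagate each source to the receiver with L = L_ref − 20·log₁₀(r/r_ref), then add intensities.
milling machine: 95 − 20·log₁₀(14.4/2.3) = 95 − 15.93 = 79.07 dB(A).
ultrasonic cleaner: 77 − 20·log₁₀(27.2/2.3) = 77 − 21.46 = 55.54 dB(A).
fan: 68 − 20·log₁₀(6.1/2.3) = 68 − 8.47 = 59.53 dB(A).
compressor: 87 − 20·log₁₀(26.0/2.3) = 87 − 21.06 = 65.94 dB(A).
Σ 10^(L/10) = 8.585e+07 → L_total = 10·log₁₀(8.585e+07) = 79.34 dB(A).

79 dB(A)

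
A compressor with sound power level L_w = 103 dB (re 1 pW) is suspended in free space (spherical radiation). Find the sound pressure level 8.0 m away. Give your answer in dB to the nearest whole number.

74 dB

The power spreads over a sphere of area 4π·r², so L_p = L_w − 10·log₁₀(4π·r²).
4π·r² = 804.2 m², 10·log₁₀ of that is 29.054 dB.
L_p = 103 − 29.054 = 73.95 dB.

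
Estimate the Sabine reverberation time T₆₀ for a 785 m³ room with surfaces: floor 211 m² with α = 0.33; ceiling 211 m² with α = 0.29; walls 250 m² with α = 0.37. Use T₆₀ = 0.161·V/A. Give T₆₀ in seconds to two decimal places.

Summing Sᵢαᵢ: 211·0.33 + 211·0.29 + 250·0.37 = 223.32 m².
T₆₀ = 0.161 × 785 / 223.32 = 0.566 s.

0.57 s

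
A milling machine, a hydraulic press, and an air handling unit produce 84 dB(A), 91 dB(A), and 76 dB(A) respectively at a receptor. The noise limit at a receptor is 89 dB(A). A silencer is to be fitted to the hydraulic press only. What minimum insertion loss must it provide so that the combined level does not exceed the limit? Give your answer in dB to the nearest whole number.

4 dB

Everything except the hydraulic press sums to 10^(84/10) + 10^(76/10) = 2.910e+08 in linear terms, 84.64 dB(A).
To meet 89 dB(A) overall, the treated hydraulic press may contribute at most 10^(89/10) − 2.910e+08 = 5.033e+08, i.e. 87.02 dB(A).
So the hydraulic press must be reduced from 91 to 87.02 dB(A): IL = 3.98 dB.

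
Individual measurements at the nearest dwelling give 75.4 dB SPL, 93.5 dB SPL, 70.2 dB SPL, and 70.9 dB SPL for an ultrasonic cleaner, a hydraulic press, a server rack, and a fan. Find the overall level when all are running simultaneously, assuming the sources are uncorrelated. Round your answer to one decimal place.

For uncorrelated sources the intensities add, so convert each level to linear form, sum, and take 10·log₁₀ of the total.
Σ 10^(L/10) = 10^(75.4/10) + 10^(93.5/10) + 10^(70.2/10) + 10^(70.9/10) = 2.296e+09.
L_total = 10·log₁₀(2.296e+09) = 93.61 dB SPL.

93.6 dB SPL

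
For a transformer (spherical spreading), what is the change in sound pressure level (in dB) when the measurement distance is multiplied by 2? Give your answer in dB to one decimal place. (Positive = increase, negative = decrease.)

A point source loses 6 dB per doubling of distance; generally ΔL = −20·log₁₀(r₂/r₁).
ΔL = −20·log₁₀(2) = -6.02 dB.

-6.0 dB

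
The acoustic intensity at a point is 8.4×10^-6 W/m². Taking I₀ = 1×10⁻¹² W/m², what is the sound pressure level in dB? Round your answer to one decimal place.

69.2 dB

I/I₀ = 8.4×10^-6/10⁻¹² = 8.4×10^6, and L = 10·log₁₀(I/I₀).
L = 10·(0.9243 + 6) = 69.24 dB.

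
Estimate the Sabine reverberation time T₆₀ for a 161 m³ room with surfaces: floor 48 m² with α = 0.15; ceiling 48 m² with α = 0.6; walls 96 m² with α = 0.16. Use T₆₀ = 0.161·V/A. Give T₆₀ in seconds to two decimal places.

0.50 s

A = Σ Sᵢαᵢ = 48·0.15 + 48·0.6 + 96·0.16 = 51.36 m².
T₆₀ = 0.161 × 161 / 51.36 = 0.505 s.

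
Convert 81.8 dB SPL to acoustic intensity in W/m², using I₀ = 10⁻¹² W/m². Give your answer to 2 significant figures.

0.00015 W/m²

I = I₀·10^(L/10) = 10⁻¹² × 10^(81.8/10) = 10^(-3.820).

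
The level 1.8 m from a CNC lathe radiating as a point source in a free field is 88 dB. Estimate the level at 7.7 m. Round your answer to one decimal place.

Point-source attenuation: ΔL = 20·log₁₀(r₂/r₁) = 20·log₁₀(7.7/1.8) = 12.624 dB.
L₂ = 88 − 20·log₁₀(7.7/1.8) = 88 − 12.624 = 75.38 dB.

75.4 dB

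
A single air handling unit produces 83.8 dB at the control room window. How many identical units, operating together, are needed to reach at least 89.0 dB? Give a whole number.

4

N identical sources give L₁ + 10·log₁₀ N, so require 10·log₁₀ N ≥ 89.0 − 83.8 = 5.2 dB.
N ≥ 10^(5.2/10) = 3.311, so N = 4.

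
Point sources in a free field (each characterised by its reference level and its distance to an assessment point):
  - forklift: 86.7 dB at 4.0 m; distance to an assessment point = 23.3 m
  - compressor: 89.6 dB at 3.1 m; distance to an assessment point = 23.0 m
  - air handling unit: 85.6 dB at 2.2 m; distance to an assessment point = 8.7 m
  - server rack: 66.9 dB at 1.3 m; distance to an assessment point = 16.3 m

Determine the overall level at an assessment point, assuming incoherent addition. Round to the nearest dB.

77 dB

Propagate each source to the receiver with L = L_ref − 20·log₁₀(r/r_ref), then add intensities.
forklift: 86.7 − 20·log₁₀(23.3/4.0) = 86.7 − 15.31 = 71.39 dB.
compressor: 89.6 − 20·log₁₀(23.0/3.1) = 89.6 − 17.41 = 72.19 dB.
air handling unit: 85.6 − 20·log₁₀(8.7/2.2) = 85.6 − 11.94 = 73.66 dB.
server rack: 66.9 − 20·log₁₀(16.3/1.3) = 66.9 − 21.96 = 44.94 dB.
Σ 10^(L/10) = 5.360e+07 → L_total = 10·log₁₀(5.360e+07) = 77.29 dB.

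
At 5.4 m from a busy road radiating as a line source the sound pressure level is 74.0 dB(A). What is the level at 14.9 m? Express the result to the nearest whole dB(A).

70 dB(A)

Cylindrical spreading from a line source gives a 10·log₁₀(r₂/r₁) drop.
L₂ = 74.0 − 10·log₁₀(14.9/5.4) = 74.0 − 4.408 = 69.59 dB(A).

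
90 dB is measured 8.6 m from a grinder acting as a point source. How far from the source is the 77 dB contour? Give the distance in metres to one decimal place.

The 13.0 dB drop corresponds to a distance ratio of 10^(13.0/20) for a point source.
r₂ = 8.6·10^((90−77)/20) = 8.6·10^(13.0/20) = 38.41 m.

38.4 m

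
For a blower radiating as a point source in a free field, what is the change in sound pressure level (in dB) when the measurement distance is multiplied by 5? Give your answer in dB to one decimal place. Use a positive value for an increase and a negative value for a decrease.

-14.0 dB

Point-source spreading: ΔL = −20·log₁₀(r₂/r₁).
ΔL = −20·log₁₀(5) = -13.98 dB.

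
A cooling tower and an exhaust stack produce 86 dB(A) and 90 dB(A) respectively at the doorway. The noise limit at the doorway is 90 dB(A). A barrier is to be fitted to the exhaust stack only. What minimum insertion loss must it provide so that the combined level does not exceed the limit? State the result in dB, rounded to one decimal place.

2.2 dB

The untreated sources together contribute 10^(86/10) = 3.981e+08, i.e. 86.00 dB(A).
To meet 90 dB(A) overall, the treated exhaust stack may contribute at most 10^(90/10) − 3.981e+08 = 6.019e+08, i.e. 87.80 dB(A).
Required insertion loss = 90 − 87.80 = 2.20 dB.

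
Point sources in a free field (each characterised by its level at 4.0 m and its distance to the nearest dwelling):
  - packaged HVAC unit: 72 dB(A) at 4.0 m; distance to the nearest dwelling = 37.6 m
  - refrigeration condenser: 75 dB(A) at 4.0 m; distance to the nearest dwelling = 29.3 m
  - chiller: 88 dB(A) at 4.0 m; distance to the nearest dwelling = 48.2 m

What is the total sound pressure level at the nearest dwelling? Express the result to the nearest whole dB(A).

Propagate each source to the receiver with L = L_ref − 20·log₁₀(r/r_ref), then add intensities.
packaged HVAC unit: 72 − 20·log₁₀(37.6/4.0) = 72 − 19.46 = 52.54 dB(A).
refrigeration condenser: 75 − 20·log₁₀(29.3/4.0) = 75 − 17.30 = 57.70 dB(A).
chiller: 88 − 20·log₁₀(48.2/4.0) = 88 − 21.62 = 66.38 dB(A).
Σ 10^(L/10) = 5.114e+06 → L_total = 10·log₁₀(5.114e+06) = 67.09 dB(A).

67 dB(A)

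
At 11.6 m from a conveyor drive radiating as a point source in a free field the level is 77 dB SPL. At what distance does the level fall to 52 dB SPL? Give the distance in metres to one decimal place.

206.3 m

For a point source L₁ − L₂ = 20·log₁₀(r₂/r₁), so r₂ = r₁·10^((L₁−L₂)/20).
r₂ = 11.6·10^((77−52)/20) = 11.6·10^(25.0/20) = 206.28 m.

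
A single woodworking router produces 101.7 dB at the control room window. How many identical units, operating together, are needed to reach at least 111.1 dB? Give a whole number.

9

Need L₁ + 10·log₁₀ N ≥ 111.1, i.e. log₁₀ N ≥ 0.94.
N ≥ 10^(9.4/10) = 8.710, so N = 9.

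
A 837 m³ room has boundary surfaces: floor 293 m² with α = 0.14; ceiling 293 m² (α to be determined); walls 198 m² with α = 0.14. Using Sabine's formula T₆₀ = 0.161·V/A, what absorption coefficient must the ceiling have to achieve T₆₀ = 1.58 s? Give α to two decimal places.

0.06

From T₆₀ = 0.161·V/A, the target T₆₀ = 1.58 s needs A = 0.161·837/1.58 = 85.29 m².
Absorption from the other surfaces = 293·0.14 + 198·0.14 = 68.74 m², so the ceiling must supply 16.55 m² over 293 m².
α = 16.55/293 = 0.056.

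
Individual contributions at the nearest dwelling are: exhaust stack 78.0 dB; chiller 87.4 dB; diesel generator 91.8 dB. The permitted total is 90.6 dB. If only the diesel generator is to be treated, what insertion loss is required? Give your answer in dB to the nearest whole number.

The untreated sources together contribute 10^(78.0/10) + 10^(87.4/10) = 6.126e+08, i.e. 87.87 dB.
The limit corresponds to 10^(90.6/10) = 1.148e+09; subtracting the fixed part leaves 5.355e+08 for the diesel generator, i.e. 87.29 dB.
Required insertion loss = 91.8 − 87.29 = 4.51 dB.

5 dB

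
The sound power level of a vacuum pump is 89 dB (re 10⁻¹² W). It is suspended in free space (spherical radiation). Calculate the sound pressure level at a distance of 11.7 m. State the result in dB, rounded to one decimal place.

L_p = L_w − 10·log₁₀(4π·r²) with r = 11.7 m.
4π·r² = 1720 m², 10·log₁₀ of that is 32.356 dB.
L_p = 89 − 32.356 = 56.64 dB.

56.6 dB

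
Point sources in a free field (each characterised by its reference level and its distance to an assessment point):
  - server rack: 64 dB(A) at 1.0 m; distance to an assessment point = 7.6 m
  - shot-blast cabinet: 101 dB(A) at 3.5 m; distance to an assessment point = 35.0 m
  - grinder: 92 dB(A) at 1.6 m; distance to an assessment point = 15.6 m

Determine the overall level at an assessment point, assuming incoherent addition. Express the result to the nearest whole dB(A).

First find each source's level at the receiver (point-source: −20·log₁₀(r/r_ref)), then combine on an intensity basis.
server rack: 64 − 20·log₁₀(7.6/1.0) = 64 − 17.62 = 46.38 dB(A).
shot-blast cabinet: 101 − 20·log₁₀(35.0/3.5) = 101 − 20.00 = 81.00 dB(A).
grinder: 92 − 20·log₁₀(15.6/1.6) = 92 − 19.78 = 72.22 dB(A).
Σ 10^(L/10) = 1.426e+08 → L_total = 10·log₁₀(1.426e+08) = 81.54 dB(A).

82 dB(A)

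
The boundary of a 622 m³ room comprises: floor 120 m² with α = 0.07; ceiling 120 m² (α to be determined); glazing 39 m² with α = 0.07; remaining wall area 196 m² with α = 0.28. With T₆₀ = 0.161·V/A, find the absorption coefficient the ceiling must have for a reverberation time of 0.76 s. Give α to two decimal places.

0.55

A = 0.161·V/T₆₀ = 0.161·622/0.76 = 131.77 m² sabins.
Absorption from the other surfaces = 120·0.07 + 39·0.07 + 196·0.28 = 66.01 m², so the ceiling must supply 65.76 m² over 120 m².
α = 65.76/120 = 0.548.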